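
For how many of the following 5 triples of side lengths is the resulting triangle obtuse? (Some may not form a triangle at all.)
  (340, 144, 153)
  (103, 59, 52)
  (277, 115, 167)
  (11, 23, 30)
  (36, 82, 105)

4

(340,144,153): 144+153 ≤ 340, not a triangle
(103,59,52): 52²+59² = 6185 < 10609 = 103² → obtuse
(277,115,167): 115²+167² = 41114 < 76729 = 277² → obtuse
(11,23,30): 11²+23² = 650 < 900 = 30² → obtuse
(36,82,105): 36²+82² = 8020 < 11025 = 105² → obtuse
4 of the 5 are obtuse.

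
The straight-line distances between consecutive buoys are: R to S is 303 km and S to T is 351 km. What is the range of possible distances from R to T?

48 ≤ RT ≤ 654 km

By the triangle inequality, |303 − 351| ≤ RT ≤ 303 + 351.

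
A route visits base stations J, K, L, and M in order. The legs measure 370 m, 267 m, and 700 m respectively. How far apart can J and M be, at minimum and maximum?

The maximum is all hops collinear in one direction: 370 + 267 + 700 = 1337.
The longest hop is 700; the others sum to 637. Folding the others back against it leaves at least 700 − 637 = 63.

63 ≤ JM ≤ 1337 m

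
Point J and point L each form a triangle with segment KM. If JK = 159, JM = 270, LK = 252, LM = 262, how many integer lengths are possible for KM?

From triangle JKM: 111 < KM < 429.
From triangle LKM: 10 < KM < 514.
Intersection: 111 < KM < 429, so integers 112 through 428: 317 values.

317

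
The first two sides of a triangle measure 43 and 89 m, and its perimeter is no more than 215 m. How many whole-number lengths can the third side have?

37

Triangle inequality: 46 < x < 132. Perimeter ≤ 215 gives x ≤ 215 − 43 − 89 = 83.
So 46 < x ≤ 83; integers 47 through 83: 37 values.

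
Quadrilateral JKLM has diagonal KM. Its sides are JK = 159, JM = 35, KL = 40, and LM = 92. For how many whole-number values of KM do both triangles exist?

From triangle JKM: 124 < KM < 194.
From triangle LKM: 52 < KM < 132.
Intersection: 124 < KM < 132, so integers 125 through 131: 7 values.

7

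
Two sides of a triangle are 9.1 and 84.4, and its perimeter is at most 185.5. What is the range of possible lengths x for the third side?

75.3 < x ≤ 92.0

Triangle inequality alone gives 75.3 < x < 93.5.
The perimeter condition gives x ≤ 185.5 − 9.1 − 84.4 = 92.0.
Intersecting the two: 75.3 < x ≤ 92.0.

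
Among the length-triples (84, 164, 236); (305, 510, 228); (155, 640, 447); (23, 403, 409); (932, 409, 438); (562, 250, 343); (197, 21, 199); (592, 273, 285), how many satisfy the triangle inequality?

(84,164,236): 84+164 > 236 → valid
(228,305,510): 228+305 > 510 → valid
(155,447,640): 155+447 ≤ 640 → not valid
(23,403,409): 23+403 > 409 → valid
(409,438,932): 409+438 ≤ 932 → not valid
(250,343,562): 250+343 > 562 → valid
(21,197,199): 21+197 > 199 → valid
(273,285,592): 273+285 ≤ 592 → not valid
5 of the 8 triples form a triangle.

5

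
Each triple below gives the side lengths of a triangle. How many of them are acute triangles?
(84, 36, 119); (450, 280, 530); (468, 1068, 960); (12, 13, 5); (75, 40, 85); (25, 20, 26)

1

(84,36,119): 36²+84² = 8352 < 14161 = 119² → obtuse
(450,280,530): 280²+450² = 280900 = 530² → right
(468,1068,960): 468²+960² = 1140624 = 1068² → right
(12,13,5): 5²+12² = 169 = 13² → right
(75,40,85): 40²+75² = 7225 = 85² → right
(25,20,26): 20²+25² = 1025 > 676 = 26² → acute
1 of the 6 is acute.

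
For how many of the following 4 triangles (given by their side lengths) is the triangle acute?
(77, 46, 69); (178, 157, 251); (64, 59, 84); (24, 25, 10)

3

(77,46,69): 46²+69² = 6877 > 5929 = 77² → acute
(178,157,251): 157²+178² = 56333 < 63001 = 251² → obtuse
(64,59,84): 59²+64² = 7577 > 7056 = 84² → acute
(24,25,10): 10²+24² = 676 > 625 = 25² → acute
3 of the 4 are acute.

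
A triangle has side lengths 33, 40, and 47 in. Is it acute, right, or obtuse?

Compare the square of the longest side to the sum of squares of the other two: 33² + 40² = 2689 > 2209 = 47².

acute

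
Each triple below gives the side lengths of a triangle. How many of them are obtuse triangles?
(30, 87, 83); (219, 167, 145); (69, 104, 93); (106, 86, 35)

1

(30,87,83): 30²+83² = 7789 > 7569 = 87² → acute
(219,167,145): 145²+167² = 48914 > 47961 = 219² → acute
(69,104,93): 69²+93² = 13410 > 10816 = 104² → acute
(106,86,35): 35²+86² = 8621 < 11236 = 106² → obtuse
1 of the 4 is obtuse.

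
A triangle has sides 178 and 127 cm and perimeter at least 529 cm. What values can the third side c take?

224 ≤ c < 305

Triangle inequality alone gives 51 < c < 305.
The perimeter condition gives c ≥ 529 − 178 − 127 = 224.
Intersecting the two: 224 ≤ c < 305.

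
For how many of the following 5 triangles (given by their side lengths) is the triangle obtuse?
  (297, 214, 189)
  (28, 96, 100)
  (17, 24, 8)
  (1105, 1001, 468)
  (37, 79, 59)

(297,214,189): 189²+214² = 81517 < 88209 = 297² → obtuse
(28,96,100): 28²+96² = 10000 = 100² → right
(17,24,8): 8²+17² = 353 < 576 = 24² → obtuse
(1105,1001,468): 468²+1001² = 1221025 = 1105² → right
(37,79,59): 37²+59² = 4850 < 6241 = 79² → obtuse
3 of the 5 are obtuse.

3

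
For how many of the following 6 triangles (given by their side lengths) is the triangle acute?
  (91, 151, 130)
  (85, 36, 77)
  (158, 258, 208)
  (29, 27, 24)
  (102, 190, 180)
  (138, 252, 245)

(91,151,130): 91²+130² = 25181 > 22801 = 151² → acute
(85,36,77): 36²+77² = 7225 = 85² → right
(158,258,208): 158²+208² = 68228 > 66564 = 258² → acute
(29,27,24): 24²+27² = 1305 > 841 = 29² → acute
(102,190,180): 102²+180² = 42804 > 36100 = 190² → acute
(138,252,245): 138²+245² = 79069 > 63504 = 252² → acute
5 of the 6 are acute.

5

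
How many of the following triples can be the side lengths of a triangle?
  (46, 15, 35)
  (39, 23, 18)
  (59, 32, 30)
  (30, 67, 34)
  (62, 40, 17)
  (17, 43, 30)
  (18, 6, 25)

4

(15,35,46): 15+35 > 46 → valid
(18,23,39): 18+23 > 39 → valid
(30,32,59): 30+32 > 59 → valid
(30,34,67): 30+34 ≤ 67 → not valid
(17,40,62): 17+40 ≤ 62 → not valid
(17,30,43): 17+30 > 43 → valid
(6,18,25): 6+18 ≤ 25 → not valid
4 of the 7 triples form a triangle.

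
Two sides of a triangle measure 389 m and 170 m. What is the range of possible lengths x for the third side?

By the triangle inequality, x must be less than 389 + 170 = 559 and greater than |389 − 170| = 219.

219 < x < 559 (m)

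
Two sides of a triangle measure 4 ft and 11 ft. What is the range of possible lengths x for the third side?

7 < x < 15

By the triangle inequality, x must be less than 4 + 11 = 15 and greater than |4 − 11| = 7.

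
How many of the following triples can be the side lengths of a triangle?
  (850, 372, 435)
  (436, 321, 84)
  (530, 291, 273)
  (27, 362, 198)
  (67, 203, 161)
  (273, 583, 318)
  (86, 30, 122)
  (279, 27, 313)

(372,435,850): 372+435 ≤ 850 → not valid
(84,321,436): 84+321 ≤ 436 → not valid
(273,291,530): 273+291 > 530 → valid
(27,198,362): 27+198 ≤ 362 → not valid
(67,161,203): 67+161 > 203 → valid
(273,318,583): 273+318 > 583 → valid
(30,86,122): 30+86 ≤ 122 → not valid
(27,279,313): 27+279 ≤ 313 → not valid
3 of the 8 triples form a triangle.

3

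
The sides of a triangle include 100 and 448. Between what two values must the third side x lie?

348 < x < 548

By the triangle inequality, x must be less than 100 + 448 = 548 and greater than |100 − 448| = 348.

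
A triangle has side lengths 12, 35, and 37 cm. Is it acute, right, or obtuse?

Compare the square of the longest side to the sum of squares of the other two: 12² + 35² = 1369 = 37².

right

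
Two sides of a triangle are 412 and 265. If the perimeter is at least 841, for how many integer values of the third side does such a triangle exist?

513

Triangle inequality: 147 < x < 677. Perimeter ≥ 841 gives x ≥ 841 − 412 − 265 = 164.
So 164 ≤ x < 677; integers 164 through 676: 513 values.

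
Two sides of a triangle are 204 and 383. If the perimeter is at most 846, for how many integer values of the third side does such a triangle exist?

Triangle inequality: 179 < x < 587. Perimeter ≤ 846 gives x ≤ 846 − 204 − 383 = 259.
So 179 < x ≤ 259; integers 180 through 259: 80 values.

80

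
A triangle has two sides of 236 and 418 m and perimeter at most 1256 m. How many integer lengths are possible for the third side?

420

Triangle inequality: 182 < x < 654. Perimeter ≤ 1256 gives x ≤ 1256 − 236 − 418 = 602.
So 182 < x ≤ 602; integers 183 through 602: 420 values.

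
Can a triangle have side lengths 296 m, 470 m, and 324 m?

Yes

The longest side is 470, and the other two sum to 620.
Since 620 > 470, the triangle inequality holds.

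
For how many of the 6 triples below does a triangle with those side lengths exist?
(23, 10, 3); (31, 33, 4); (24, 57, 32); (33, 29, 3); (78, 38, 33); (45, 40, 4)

1

(3,10,23): 3+10 ≤ 23 → not valid
(4,31,33): 4+31 > 33 → valid
(24,32,57): 24+32 ≤ 57 → not valid
(3,29,33): 3+29 ≤ 33 → not valid
(33,38,78): 33+38 ≤ 78 → not valid
(4,40,45): 4+40 ≤ 45 → not valid
1 of the 6 triples forms a triangle.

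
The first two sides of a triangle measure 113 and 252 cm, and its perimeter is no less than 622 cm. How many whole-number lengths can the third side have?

Triangle inequality: 139 < x < 365. Perimeter ≥ 622 gives x ≥ 622 − 113 − 252 = 257.
So 257 ≤ x < 365; integers 257 through 364: 108 values.

108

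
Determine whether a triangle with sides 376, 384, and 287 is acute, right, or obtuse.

Compare the square of the longest side to the sum of squares of the other two: 287² + 376² = 223745 > 147456 = 384².

acute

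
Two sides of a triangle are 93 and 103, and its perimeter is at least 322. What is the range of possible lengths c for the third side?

Triangle inequality alone gives 10 < c < 196.
The perimeter condition gives c ≥ 322 − 93 − 103 = 126.
Intersecting the two: 126 ≤ c < 196.

126 ≤ c < 196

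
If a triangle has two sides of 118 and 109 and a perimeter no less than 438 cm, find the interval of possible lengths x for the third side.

Triangle inequality alone gives 9 < x < 227.
The perimeter condition gives x ≥ 438 − 118 − 109 = 211.
Intersecting the two: 211 ≤ x < 227.

211 ≤ x < 227 cm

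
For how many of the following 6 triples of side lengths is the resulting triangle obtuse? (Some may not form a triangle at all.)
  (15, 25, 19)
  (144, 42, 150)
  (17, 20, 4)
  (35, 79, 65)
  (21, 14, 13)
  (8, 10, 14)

(15,25,19): 15²+19² = 586 < 625 = 25² → obtuse
(144,42,150): 42²+144² = 22500 = 150² → right
(17,20,4): 4²+17² = 305 < 400 = 20² → obtuse
(35,79,65): 35²+65² = 5450 < 6241 = 79² → obtuse
(21,14,13): 13²+14² = 365 < 441 = 21² → obtuse
(8,10,14): 8²+10² = 164 < 196 = 14² → obtuse
5 of the 6 are obtuse.

5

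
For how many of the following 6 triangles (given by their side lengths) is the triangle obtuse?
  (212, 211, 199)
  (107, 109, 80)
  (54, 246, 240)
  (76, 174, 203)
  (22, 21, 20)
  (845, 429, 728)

(212,211,199): 199²+211² = 84122 > 44944 = 212² → acute
(107,109,80): 80²+107² = 17849 > 11881 = 109² → acute
(54,246,240): 54²+240² = 60516 = 246² → right
(76,174,203): 76²+174² = 36052 < 41209 = 203² → obtuse
(22,21,20): 20²+21² = 841 > 484 = 22² → acute
(845,429,728): 429²+728² = 714025 = 845² → right
1 of the 6 is obtuse.

1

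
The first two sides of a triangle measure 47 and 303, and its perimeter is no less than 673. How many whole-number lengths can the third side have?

27

Triangle inequality: 256 < x < 350. Perimeter ≥ 673 gives x ≥ 673 − 47 − 303 = 323.
So 323 ≤ x < 350; integers 323 through 349: 27 values.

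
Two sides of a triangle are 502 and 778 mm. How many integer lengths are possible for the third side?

1003

The third side lies in the open interval (276, 1280).
Integers from 277 to 1279 inclusive: 1279 − 277 + 1 = 1003.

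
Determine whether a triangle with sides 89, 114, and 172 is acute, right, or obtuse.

obtuse

Compare the square of the longest side to the sum of squares of the other two: 89² + 114² = 20917 < 29584 = 172².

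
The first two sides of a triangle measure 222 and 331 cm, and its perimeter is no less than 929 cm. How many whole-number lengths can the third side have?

Triangle inequality: 109 < x < 553. Perimeter ≥ 929 gives x ≥ 929 − 222 − 331 = 376.
So 376 ≤ x < 553; integers 376 through 552: 177 values.

177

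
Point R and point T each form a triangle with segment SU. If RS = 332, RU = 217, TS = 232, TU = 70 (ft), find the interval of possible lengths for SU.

162 < SU < 302

From triangle RSU: |332 − 217| < SU < 332 + 217, i.e. 115 < SU < 549.
From triangle TSU: 162 < SU < 302.
Both must hold, so SU lies in the intersection.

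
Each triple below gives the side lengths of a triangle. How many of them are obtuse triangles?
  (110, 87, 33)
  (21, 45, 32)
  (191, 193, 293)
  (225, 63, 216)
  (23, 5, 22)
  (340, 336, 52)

4

(110,87,33): 33²+87² = 8658 < 12100 = 110² → obtuse
(21,45,32): 21²+32² = 1465 < 2025 = 45² → obtuse
(191,193,293): 191²+193² = 73730 < 85849 = 293² → obtuse
(225,63,216): 63²+216² = 50625 = 225² → right
(23,5,22): 5²+22² = 509 < 529 = 23² → obtuse
(340,336,52): 52²+336² = 115600 = 340² → right
4 of the 6 are obtuse.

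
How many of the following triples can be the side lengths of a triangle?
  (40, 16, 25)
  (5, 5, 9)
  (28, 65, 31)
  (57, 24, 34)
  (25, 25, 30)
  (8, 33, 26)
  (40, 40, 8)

(16,25,40): 16+25 > 40 → valid
(5,5,9): 5+5 > 9 → valid
(28,31,65): 28+31 ≤ 65 → not valid
(24,34,57): 24+34 > 57 → valid
(25,25,30): 25+25 > 30 → valid
(8,26,33): 8+26 > 33 → valid
(8,40,40): 8+40 > 40 → valid
6 of the 7 triples form a triangle.

6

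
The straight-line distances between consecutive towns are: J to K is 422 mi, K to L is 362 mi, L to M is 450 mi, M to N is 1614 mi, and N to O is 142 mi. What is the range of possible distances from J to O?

238 ≤ JO ≤ 2990 mi

The maximum is all hops collinear in one direction: 422 + 362 + 450 + 1614 + 142 = 2990.
The longest hop is 1614; the others sum to 1376. Folding the others back against it leaves at least 1614 − 1376 = 238.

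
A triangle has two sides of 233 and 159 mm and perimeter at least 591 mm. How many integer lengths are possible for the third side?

193

Triangle inequality: 74 < x < 392. Perimeter ≥ 591 gives x ≥ 591 − 233 − 159 = 199.
So 199 ≤ x < 392; integers 199 through 391: 193 values.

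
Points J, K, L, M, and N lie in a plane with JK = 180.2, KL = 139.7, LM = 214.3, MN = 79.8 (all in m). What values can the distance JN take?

0 ≤ JN ≤ 614.0 m

The maximum is all hops collinear in one direction: 180.2 + 139.7 + 214.3 + 79.8 = 614.0.
The longest hop is 214.3; the others sum to 399.7. Since 214.3 ≤ 399.7, the path can fold back on itself completely, so the minimum distance is 0.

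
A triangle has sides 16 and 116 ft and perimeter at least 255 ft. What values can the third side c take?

123 ≤ c < 132

Triangle inequality alone gives 100 < c < 132.
The perimeter condition gives c ≥ 255 − 16 − 116 = 123.
Intersecting the two: 123 ≤ c < 132.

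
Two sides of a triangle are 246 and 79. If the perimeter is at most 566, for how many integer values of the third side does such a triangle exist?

74

Triangle inequality: 167 < x < 325. Perimeter ≤ 566 gives x ≤ 566 − 246 − 79 = 241.
So 167 < x ≤ 241; integers 168 through 241: 74 values.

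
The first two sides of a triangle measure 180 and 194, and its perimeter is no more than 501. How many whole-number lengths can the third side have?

113

Triangle inequality: 14 < x < 374. Perimeter ≤ 501 gives x ≤ 501 − 180 − 194 = 127.
So 14 < x ≤ 127; integers 15 through 127: 113 values.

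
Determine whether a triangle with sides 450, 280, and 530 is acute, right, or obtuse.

right

Compare the square of the longest side to the sum of squares of the other two: 280² + 450² = 280900 = 530².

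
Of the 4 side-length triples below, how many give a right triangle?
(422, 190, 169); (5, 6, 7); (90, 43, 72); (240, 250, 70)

(422,190,169): 169+190 ≤ 422, not a triangle
(5,6,7): 5²+6² = 61 > 49 = 7² → acute
(90,43,72): 43²+72² = 7033 < 8100 = 90² → obtuse
(240,250,70): 70²+240² = 62500 = 250² → right
1 of the 4 is right.

1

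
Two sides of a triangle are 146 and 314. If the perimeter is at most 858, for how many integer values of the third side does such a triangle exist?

Triangle inequality: 168 < x < 460. Perimeter ≤ 858 gives x ≤ 858 − 146 − 314 = 398.
So 168 < x ≤ 398; integers 169 through 398: 230 values.

230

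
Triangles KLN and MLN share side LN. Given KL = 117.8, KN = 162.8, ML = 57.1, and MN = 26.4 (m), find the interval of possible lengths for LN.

From triangle KLN: |117.8 − 162.8| < LN < 117.8 + 162.8, i.e. 45.0 < LN < 280.6.
From triangle MLN: 30.7 < LN < 83.5.
Both must hold, so LN lies in the intersection.

45.0 < LN < 83.5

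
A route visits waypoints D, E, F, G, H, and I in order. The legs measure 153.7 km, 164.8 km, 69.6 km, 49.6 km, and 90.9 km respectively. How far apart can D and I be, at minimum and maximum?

The maximum is all hops collinear in one direction: 153.7 + 164.8 + 69.6 + 49.6 + 90.9 = 528.6.
The longest hop is 164.8; the others sum to 363.8. Since 164.8 ≤ 363.8, the path can fold back on itself completely, so the minimum distance is 0.

0 ≤ DI ≤ 528.6 km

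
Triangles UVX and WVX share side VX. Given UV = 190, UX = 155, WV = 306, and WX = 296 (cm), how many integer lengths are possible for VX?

From triangle UVX: 35 < VX < 345.
From triangle WVX: 10 < VX < 602.
Intersection: 35 < VX < 345, so integers 36 through 344: 309 values.

309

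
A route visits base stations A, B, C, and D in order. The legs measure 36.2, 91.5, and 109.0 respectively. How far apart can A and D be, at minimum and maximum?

0 ≤ AD ≤ 236.7

The maximum is all hops collinear in one direction: 36.2 + 91.5 + 109.0 = 236.7.
The longest hop is 109.0; the others sum to 127.7. Since 109.0 ≤ 127.7, the path can fold back on itself completely, so the minimum distance is 0.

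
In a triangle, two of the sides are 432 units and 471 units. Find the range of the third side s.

39 < s < 903 (units)

By the triangle inequality, s must be less than 432 + 471 = 903 and greater than |432 − 471| = 39.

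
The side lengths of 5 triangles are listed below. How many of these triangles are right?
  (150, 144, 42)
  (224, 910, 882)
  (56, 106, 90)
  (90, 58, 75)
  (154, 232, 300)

(150,144,42): 42²+144² = 22500 = 150² → right
(224,910,882): 224²+882² = 828100 = 910² → right
(56,106,90): 56²+90² = 11236 = 106² → right
(90,58,75): 58²+75² = 8989 > 8100 = 90² → acute
(154,232,300): 154²+232² = 77540 < 90000 = 300² → obtuse
3 of the 5 are right.

3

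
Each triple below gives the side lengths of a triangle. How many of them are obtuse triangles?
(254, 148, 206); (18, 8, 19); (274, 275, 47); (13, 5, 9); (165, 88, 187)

(254,148,206): 148²+206² = 64340 < 64516 = 254² → obtuse
(18,8,19): 8²+18² = 388 > 361 = 19² → acute
(274,275,47): 47²+274² = 77285 > 75625 = 275² → acute
(13,5,9): 5²+9² = 106 < 169 = 13² → obtuse
(165,88,187): 88²+165² = 34969 = 187² → right
2 of the 5 are obtuse.

2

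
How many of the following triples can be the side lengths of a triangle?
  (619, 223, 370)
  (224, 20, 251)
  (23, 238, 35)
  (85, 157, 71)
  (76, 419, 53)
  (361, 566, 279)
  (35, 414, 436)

2

(223,370,619): 223+370 ≤ 619 → not valid
(20,224,251): 20+224 ≤ 251 → not valid
(23,35,238): 23+35 ≤ 238 → not valid
(71,85,157): 71+85 ≤ 157 → not valid
(53,76,419): 53+76 ≤ 419 → not valid
(279,361,566): 279+361 > 566 → valid
(35,414,436): 35+414 > 436 → valid
2 of the 7 triples form a triangle.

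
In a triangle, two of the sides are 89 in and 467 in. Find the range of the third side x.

378 < x < 556 (in)

By the triangle inequality, x must be less than 89 + 467 = 556 and greater than |89 − 467| = 378.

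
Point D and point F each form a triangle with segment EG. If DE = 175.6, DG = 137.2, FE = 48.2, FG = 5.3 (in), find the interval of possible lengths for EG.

From triangle DEG: |175.6 − 137.2| < EG < 175.6 + 137.2, i.e. 38.4 < EG < 312.8.
From triangle FEG: 42.9 < EG < 53.5.
Both must hold, so EG lies in the intersection.

42.9 < EG < 53.5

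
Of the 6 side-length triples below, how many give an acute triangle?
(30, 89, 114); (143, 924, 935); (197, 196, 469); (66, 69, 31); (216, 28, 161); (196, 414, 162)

(30,89,114): 30²+89² = 8821 < 12996 = 114² → obtuse
(143,924,935): 143²+924² = 874225 = 935² → right
(197,196,469): 196+197 ≤ 469, not a triangle
(66,69,31): 31²+66² = 5317 > 4761 = 69² → acute
(216,28,161): 28+161 ≤ 216, not a triangle
(196,414,162): 162+196 ≤ 414, not a triangle
1 of the 6 is acute.

1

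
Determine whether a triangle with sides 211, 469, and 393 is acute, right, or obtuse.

Compare the square of the longest side to the sum of squares of the other two: 211² + 393² = 198970 < 219961 = 469².

obtuse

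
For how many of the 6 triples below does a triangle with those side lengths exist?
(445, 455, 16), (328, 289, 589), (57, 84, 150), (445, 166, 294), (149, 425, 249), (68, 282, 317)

(16,445,455): 16+445 > 455 → valid
(289,328,589): 289+328 > 589 → valid
(57,84,150): 57+84 ≤ 150 → not valid
(166,294,445): 166+294 > 445 → valid
(149,249,425): 149+249 ≤ 425 → not valid
(68,282,317): 68+282 > 317 → valid
4 of the 6 triples form a triangle.

4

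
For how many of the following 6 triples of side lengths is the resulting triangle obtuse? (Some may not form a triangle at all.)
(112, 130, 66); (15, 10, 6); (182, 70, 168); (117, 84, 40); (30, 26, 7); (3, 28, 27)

4

(112,130,66): 66²+112² = 16900 = 130² → right
(15,10,6): 6²+10² = 136 < 225 = 15² → obtuse
(182,70,168): 70²+168² = 33124 = 182² → right
(117,84,40): 40²+84² = 8656 < 13689 = 117² → obtuse
(30,26,7): 7²+26² = 725 < 900 = 30² → obtuse
(3,28,27): 3²+27² = 738 < 784 = 28² → obtuse
4 of the 6 are obtuse.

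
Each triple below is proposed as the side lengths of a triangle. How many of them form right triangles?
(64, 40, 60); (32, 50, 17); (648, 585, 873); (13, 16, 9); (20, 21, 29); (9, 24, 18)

(64,40,60): 40²+60² = 5200 > 4096 = 64² → acute
(32,50,17): 17+32 ≤ 50, not a triangle
(648,585,873): 585²+648² = 762129 = 873² → right
(13,16,9): 9²+13² = 250 < 256 = 16² → obtuse
(20,21,29): 20²+21² = 841 = 29² → right
(9,24,18): 9²+18² = 405 < 576 = 24² → obtuse
2 of the 6 are right.

2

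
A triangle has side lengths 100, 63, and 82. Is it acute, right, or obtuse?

Compare the square of the longest side to the sum of squares of the other two: 63² + 82² = 10693 > 10000 = 100².

acute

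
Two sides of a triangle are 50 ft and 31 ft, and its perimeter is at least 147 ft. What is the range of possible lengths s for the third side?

Triangle inequality alone gives 19 < s < 81.
The perimeter condition gives s ≥ 147 − 50 − 31 = 66.
Intersecting the two: 66 ≤ s < 81.

66 ≤ s < 81 ft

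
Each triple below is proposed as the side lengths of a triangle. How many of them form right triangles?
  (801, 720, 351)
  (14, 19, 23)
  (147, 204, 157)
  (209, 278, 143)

(801,720,351): 351²+720² = 641601 = 801² → right
(14,19,23): 14²+19² = 557 > 529 = 23² → acute
(147,204,157): 147²+157² = 46258 > 41616 = 204² → acute
(209,278,143): 143²+209² = 64130 < 77284 = 278² → obtuse
1 of the 4 is right.

1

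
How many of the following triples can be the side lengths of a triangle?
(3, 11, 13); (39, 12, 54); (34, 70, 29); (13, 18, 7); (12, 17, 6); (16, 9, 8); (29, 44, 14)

4

(3,11,13): 3+11 > 13 → valid
(12,39,54): 12+39 ≤ 54 → not valid
(29,34,70): 29+34 ≤ 70 → not valid
(7,13,18): 7+13 > 18 → valid
(6,12,17): 6+12 > 17 → valid
(8,9,16): 8+9 > 16 → valid
(14,29,44): 14+29 ≤ 44 → not valid
4 of the 7 triples form a triangle.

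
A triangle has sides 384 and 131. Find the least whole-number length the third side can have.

254

The third side must be strictly greater than |384 − 131| = 253.
The smallest integer above 253 is 254.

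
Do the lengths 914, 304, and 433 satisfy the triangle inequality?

The longest side is 914, but the other two sum to only 737.
737 < 914, so the triangle inequality fails.

No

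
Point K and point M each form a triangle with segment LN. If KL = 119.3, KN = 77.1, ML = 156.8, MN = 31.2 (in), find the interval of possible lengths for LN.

From triangle KLN: |119.3 − 77.1| < LN < 119.3 + 77.1, i.e. 42.2 < LN < 196.4.
From triangle MLN: 125.6 < LN < 188.0.
Both must hold, so LN lies in the intersection.

125.6 < LN < 188.0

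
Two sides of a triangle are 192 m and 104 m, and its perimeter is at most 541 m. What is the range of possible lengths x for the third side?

88 < x ≤ 245

Triangle inequality alone gives 88 < x < 296.
The perimeter condition gives x ≤ 541 − 192 − 104 = 245.
Intersecting the two: 88 < x ≤ 245.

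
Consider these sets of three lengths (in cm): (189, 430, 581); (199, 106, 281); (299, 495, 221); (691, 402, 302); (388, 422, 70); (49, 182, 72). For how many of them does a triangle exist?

5

(189,430,581): 189+430 > 581 → valid
(106,199,281): 106+199 > 281 → valid
(221,299,495): 221+299 > 495 → valid
(302,402,691): 302+402 > 691 → valid
(70,388,422): 70+388 > 422 → valid
(49,72,182): 49+72 ≤ 182 → not valid
5 of the 6 triples form a triangle.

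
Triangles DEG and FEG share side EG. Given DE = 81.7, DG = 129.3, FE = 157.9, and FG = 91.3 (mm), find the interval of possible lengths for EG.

From triangle DEG: |81.7 − 129.3| < EG < 81.7 + 129.3, i.e. 47.6 < EG < 211.0.
From triangle FEG: 66.6 < EG < 249.2.
Both must hold, so EG lies in the intersection.

66.6 < EG < 211.0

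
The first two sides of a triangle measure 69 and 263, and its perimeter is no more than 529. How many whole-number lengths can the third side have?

3

Triangle inequality: 194 < x < 332. Perimeter ≤ 529 gives x ≤ 529 − 69 − 263 = 197.
So 194 < x ≤ 197; integers 195 through 197: 3 values.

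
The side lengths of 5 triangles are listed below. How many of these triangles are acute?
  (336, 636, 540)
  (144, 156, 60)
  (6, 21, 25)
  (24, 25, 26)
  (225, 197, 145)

(336,636,540): 336²+540² = 404496 = 636² → right
(144,156,60): 60²+144² = 24336 = 156² → right
(6,21,25): 6²+21² = 477 < 625 = 25² → obtuse
(24,25,26): 24²+25² = 1201 > 676 = 26² → acute
(225,197,145): 145²+197² = 59834 > 50625 = 225² → acute
2 of the 5 are acute.

2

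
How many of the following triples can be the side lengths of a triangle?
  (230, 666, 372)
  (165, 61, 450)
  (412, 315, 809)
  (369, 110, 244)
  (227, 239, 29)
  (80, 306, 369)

2

(230,372,666): 230+372 ≤ 666 → not valid
(61,165,450): 61+165 ≤ 450 → not valid
(315,412,809): 315+412 ≤ 809 → not valid
(110,244,369): 110+244 ≤ 369 → not valid
(29,227,239): 29+227 > 239 → valid
(80,306,369): 80+306 > 369 → valid
2 of the 6 triples form a triangle.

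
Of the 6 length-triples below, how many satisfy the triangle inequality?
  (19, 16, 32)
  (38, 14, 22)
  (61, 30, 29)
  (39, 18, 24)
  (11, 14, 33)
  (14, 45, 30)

(16,19,32): 16+19 > 32 → valid
(14,22,38): 14+22 ≤ 38 → not valid
(29,30,61): 29+30 ≤ 61 → not valid
(18,24,39): 18+24 > 39 → valid
(11,14,33): 11+14 ≤ 33 → not valid
(14,30,45): 14+30 ≤ 45 → not valid
2 of the 6 triples form a triangle.

2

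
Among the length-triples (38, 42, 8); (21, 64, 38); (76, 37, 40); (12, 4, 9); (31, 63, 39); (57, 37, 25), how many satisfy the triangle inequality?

5

(8,38,42): 8+38 > 42 → valid
(21,38,64): 21+38 ≤ 64 → not valid
(37,40,76): 37+40 > 76 → valid
(4,9,12): 4+9 > 12 → valid
(31,39,63): 31+39 > 63 → valid
(25,37,57): 25+37 > 57 → valid
5 of the 6 triples form a triangle.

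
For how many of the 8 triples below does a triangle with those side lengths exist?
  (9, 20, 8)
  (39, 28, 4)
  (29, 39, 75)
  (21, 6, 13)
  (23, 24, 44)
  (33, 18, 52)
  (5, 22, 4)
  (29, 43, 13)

1

(8,9,20): 8+9 ≤ 20 → not valid
(4,28,39): 4+28 ≤ 39 → not valid
(29,39,75): 29+39 ≤ 75 → not valid
(6,13,21): 6+13 ≤ 21 → not valid
(23,24,44): 23+24 > 44 → valid
(18,33,52): 18+33 ≤ 52 → not valid
(4,5,22): 4+5 ≤ 22 → not valid
(13,29,43): 13+29 ≤ 43 → not valid
1 of the 8 triples forms a triangle.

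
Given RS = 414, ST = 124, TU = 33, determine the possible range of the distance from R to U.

The maximum is all hops collinear in one direction: 414 + 124 + 33 = 571.
The longest hop is 414; the others sum to 157. Folding the others back against it leaves at least 414 − 157 = 257.

257 ≤ RU ≤ 571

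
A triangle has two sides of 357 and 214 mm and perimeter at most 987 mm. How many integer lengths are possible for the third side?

Triangle inequality: 143 < x < 571. Perimeter ≤ 987 gives x ≤ 987 − 357 − 214 = 416.
So 143 < x ≤ 416; integers 144 through 416: 273 values.

273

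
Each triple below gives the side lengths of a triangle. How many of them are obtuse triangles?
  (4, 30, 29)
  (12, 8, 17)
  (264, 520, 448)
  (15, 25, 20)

2

(4,30,29): 4²+29² = 857 < 900 = 30² → obtuse
(12,8,17): 8²+12² = 208 < 289 = 17² → obtuse
(264,520,448): 264²+448² = 270400 = 520² → right
(15,25,20): 15²+20² = 625 = 25² → right
2 of the 4 are obtuse.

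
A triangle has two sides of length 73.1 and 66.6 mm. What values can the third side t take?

6.5 < t < 139.7 (mm)

By the triangle inequality, t must be less than 73.1 + 66.6 = 139.7 and greater than |73.1 − 66.6| = 6.5.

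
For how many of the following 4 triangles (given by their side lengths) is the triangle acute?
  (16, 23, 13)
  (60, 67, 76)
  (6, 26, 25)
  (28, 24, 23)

2

(16,23,13): 13²+16² = 425 < 529 = 23² → obtuse
(60,67,76): 60²+67² = 8089 > 5776 = 76² → acute
(6,26,25): 6²+25² = 661 < 676 = 26² → obtuse
(28,24,23): 23²+24² = 1105 > 784 = 28² → acute
2 of the 4 are acute.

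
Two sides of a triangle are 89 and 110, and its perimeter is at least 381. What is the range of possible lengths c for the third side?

182 ≤ c < 199

Triangle inequality alone gives 21 < c < 199.
The perimeter condition gives c ≥ 381 − 89 − 110 = 182.
Intersecting the two: 182 ≤ c < 199.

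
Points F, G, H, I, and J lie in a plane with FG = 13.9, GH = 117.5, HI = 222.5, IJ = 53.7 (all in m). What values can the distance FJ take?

37.4 ≤ FJ ≤ 407.6 m

The maximum is all hops collinear in one direction: 13.9 + 117.5 + 222.5 + 53.7 = 407.6.
The longest hop is 222.5; the others sum to 185.1. Folding the others back against it leaves at least 222.5 − 185.1 = 37.4.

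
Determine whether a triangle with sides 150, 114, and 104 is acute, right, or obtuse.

Compare the square of the longest side to the sum of squares of the other two: 104² + 114² = 23812 > 22500 = 150².

acute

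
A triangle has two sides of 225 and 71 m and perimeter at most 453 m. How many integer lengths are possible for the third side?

Triangle inequality: 154 < x < 296. Perimeter ≤ 453 gives x ≤ 453 − 225 − 71 = 157.
So 154 < x ≤ 157; integers 155 through 157: 3 values.

3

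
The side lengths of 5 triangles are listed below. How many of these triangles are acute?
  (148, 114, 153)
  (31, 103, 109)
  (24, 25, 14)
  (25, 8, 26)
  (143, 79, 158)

4

(148,114,153): 114²+148² = 34900 > 23409 = 153² → acute
(31,103,109): 31²+103² = 11570 < 11881 = 109² → obtuse
(24,25,14): 14²+24² = 772 > 625 = 25² → acute
(25,8,26): 8²+25² = 689 > 676 = 26² → acute
(143,79,158): 79²+143² = 26690 > 24964 = 158² → acute
4 of the 5 are acute.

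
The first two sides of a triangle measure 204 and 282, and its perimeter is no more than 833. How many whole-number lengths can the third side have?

Triangle inequality: 78 < x < 486. Perimeter ≤ 833 gives x ≤ 833 − 204 − 282 = 347.
So 78 < x ≤ 347; integers 79 through 347: 269 values.

269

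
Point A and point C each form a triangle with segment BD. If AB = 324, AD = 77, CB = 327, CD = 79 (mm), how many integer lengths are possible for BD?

152

From triangle ABD: 247 < BD < 401.
From triangle CBD: 248 < BD < 406.
Intersection: 248 < BD < 401, so integers 249 through 400: 152 values.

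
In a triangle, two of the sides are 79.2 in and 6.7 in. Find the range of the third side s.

By the triangle inequality, s must be less than 79.2 + 6.7 = 85.9 and greater than |79.2 − 6.7| = 72.5.

72.5 < s < 85.9 (in)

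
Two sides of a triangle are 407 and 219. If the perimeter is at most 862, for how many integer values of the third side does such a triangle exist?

Triangle inequality: 188 < x < 626. Perimeter ≤ 862 gives x ≤ 862 − 407 − 219 = 236.
So 188 < x ≤ 236; integers 189 through 236: 48 values.

48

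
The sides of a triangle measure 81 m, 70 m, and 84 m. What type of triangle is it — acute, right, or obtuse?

Compare the square of the longest side to the sum of squares of the other two: 70² + 81² = 11461 > 7056 = 84².

acute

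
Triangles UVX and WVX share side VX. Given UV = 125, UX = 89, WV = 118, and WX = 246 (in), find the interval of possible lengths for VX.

From triangle UVX: |125 − 89| < VX < 125 + 89, i.e. 36 < VX < 214.
From triangle WVX: 128 < VX < 364.
Both must hold, so VX lies in the intersection.

128 < VX < 214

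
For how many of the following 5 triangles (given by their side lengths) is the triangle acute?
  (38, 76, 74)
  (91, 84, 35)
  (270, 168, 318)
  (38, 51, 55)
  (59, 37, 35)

2

(38,76,74): 38²+74² = 6920 > 5776 = 76² → acute
(91,84,35): 35²+84² = 8281 = 91² → right
(270,168,318): 168²+270² = 101124 = 318² → right
(38,51,55): 38²+51² = 4045 > 3025 = 55² → acute
(59,37,35): 35²+37² = 2594 < 3481 = 59² → obtuse
2 of the 5 are acute.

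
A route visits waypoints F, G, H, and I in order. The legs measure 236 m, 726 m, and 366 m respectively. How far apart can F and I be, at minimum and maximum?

124 ≤ FI ≤ 1328 m

The maximum is all hops collinear in one direction: 236 + 726 + 366 = 1328.
The longest hop is 726; the others sum to 602. Folding the others back against it leaves at least 726 − 602 = 124.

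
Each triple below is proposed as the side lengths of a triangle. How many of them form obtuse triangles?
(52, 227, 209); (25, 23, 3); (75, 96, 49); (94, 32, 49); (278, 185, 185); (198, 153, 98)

(52,227,209): 52²+209² = 46385 < 51529 = 227² → obtuse
(25,23,3): 3²+23² = 538 < 625 = 25² → obtuse
(75,96,49): 49²+75² = 8026 < 9216 = 96² → obtuse
(94,32,49): 32+49 ≤ 94, not a triangle
(278,185,185): 185²+185² = 68450 < 77284 = 278² → obtuse
(198,153,98): 98²+153² = 33013 < 39204 = 198² → obtuse
5 of the 6 are obtuse.

5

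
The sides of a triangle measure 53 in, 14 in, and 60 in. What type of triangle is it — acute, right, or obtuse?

Compare the square of the longest side to the sum of squares of the other two: 14² + 53² = 3005 < 3600 = 60².

obtuse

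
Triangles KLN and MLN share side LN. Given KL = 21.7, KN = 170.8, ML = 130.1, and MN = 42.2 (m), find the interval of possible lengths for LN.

149.1 < LN < 172.3

From triangle KLN: |21.7 − 170.8| < LN < 21.7 + 170.8, i.e. 149.1 < LN < 192.5.
From triangle MLN: 87.9 < LN < 172.3.
Both must hold, so LN lies in the intersection.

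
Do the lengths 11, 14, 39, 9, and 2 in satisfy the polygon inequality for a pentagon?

For a pentagon, each side must be shorter than the sum of the others.
Here the longest side is 39, but the remaining 4 sides sum to only 36.

No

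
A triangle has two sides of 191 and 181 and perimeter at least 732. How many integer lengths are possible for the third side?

Triangle inequality: 10 < x < 372. Perimeter ≥ 732 gives x ≥ 732 − 191 − 181 = 360.
So 360 ≤ x < 372; integers 360 through 371: 12 values.

12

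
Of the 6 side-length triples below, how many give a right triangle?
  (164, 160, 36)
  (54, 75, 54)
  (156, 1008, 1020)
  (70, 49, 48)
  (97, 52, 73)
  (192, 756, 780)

3

(164,160,36): 36²+160² = 26896 = 164² → right
(54,75,54): 54²+54² = 5832 > 5625 = 75² → acute
(156,1008,1020): 156²+1008² = 1040400 = 1020² → right
(70,49,48): 48²+49² = 4705 < 4900 = 70² → obtuse
(97,52,73): 52²+73² = 8033 < 9409 = 97² → obtuse
(192,756,780): 192²+756² = 608400 = 780² → right
3 of the 6 are right.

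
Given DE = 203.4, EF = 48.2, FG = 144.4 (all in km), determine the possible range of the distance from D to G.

10.8 ≤ DG ≤ 396.0 km

The maximum is all hops collinear in one direction: 203.4 + 48.2 + 144.4 = 396.0.
The longest hop is 203.4; the others sum to 192.6. Folding the others back against it leaves at least 203.4 − 192.6 = 10.8.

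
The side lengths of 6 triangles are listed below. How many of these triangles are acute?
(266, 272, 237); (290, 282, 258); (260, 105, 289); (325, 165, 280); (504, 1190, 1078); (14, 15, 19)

3

(266,272,237): 237²+266² = 126925 > 73984 = 272² → acute
(290,282,258): 258²+282² = 146088 > 84100 = 290² → acute
(260,105,289): 105²+260² = 78625 < 83521 = 289² → obtuse
(325,165,280): 165²+280² = 105625 = 325² → right
(504,1190,1078): 504²+1078² = 1416100 = 1190² → right
(14,15,19): 14²+15² = 421 > 361 = 19² → acute
3 of the 6 are acute.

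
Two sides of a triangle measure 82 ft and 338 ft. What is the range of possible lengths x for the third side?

By the triangle inequality, x must be less than 82 + 338 = 420 and greater than |82 − 338| = 256.

256 < x < 420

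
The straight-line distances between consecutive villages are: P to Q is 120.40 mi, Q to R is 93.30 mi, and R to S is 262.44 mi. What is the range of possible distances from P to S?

The maximum is all hops collinear in one direction: 120.40 + 93.30 + 262.44 = 476.14.
The longest hop is 262.44; the others sum to 213.70. Folding the others back against it leaves at least 262.44 − 213.70 = 48.74.

48.74 ≤ PS ≤ 476.14 mi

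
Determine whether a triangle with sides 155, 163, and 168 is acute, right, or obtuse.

acute

Compare the square of the longest side to the sum of squares of the other two: 155² + 163² = 50594 > 28224 = 168².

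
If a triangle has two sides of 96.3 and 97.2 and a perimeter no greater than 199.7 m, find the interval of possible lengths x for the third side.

Triangle inequality alone gives 0.9 < x < 193.5.
The perimeter condition gives x ≤ 199.7 − 96.3 − 97.2 = 6.2.
Intersecting the two: 0.9 < x ≤ 6.2.

0.9 < x ≤ 6.2 m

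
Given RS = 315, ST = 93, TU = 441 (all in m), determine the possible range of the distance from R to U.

33 ≤ RU ≤ 849 m

The maximum is all hops collinear in one direction: 315 + 93 + 441 = 849.
The longest hop is 441; the others sum to 408. Folding the others back against it leaves at least 441 − 408 = 33.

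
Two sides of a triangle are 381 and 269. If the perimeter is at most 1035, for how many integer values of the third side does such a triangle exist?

Triangle inequality: 112 < x < 650. Perimeter ≤ 1035 gives x ≤ 1035 − 381 − 269 = 385.
So 112 < x ≤ 385; integers 113 through 385: 273 values.

273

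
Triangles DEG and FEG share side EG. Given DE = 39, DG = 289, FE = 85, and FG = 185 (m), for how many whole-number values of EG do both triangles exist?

19

From triangle DEG: 250 < EG < 328.
From triangle FEG: 100 < EG < 270.
Intersection: 250 < EG < 270, so integers 251 through 269: 19 values.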